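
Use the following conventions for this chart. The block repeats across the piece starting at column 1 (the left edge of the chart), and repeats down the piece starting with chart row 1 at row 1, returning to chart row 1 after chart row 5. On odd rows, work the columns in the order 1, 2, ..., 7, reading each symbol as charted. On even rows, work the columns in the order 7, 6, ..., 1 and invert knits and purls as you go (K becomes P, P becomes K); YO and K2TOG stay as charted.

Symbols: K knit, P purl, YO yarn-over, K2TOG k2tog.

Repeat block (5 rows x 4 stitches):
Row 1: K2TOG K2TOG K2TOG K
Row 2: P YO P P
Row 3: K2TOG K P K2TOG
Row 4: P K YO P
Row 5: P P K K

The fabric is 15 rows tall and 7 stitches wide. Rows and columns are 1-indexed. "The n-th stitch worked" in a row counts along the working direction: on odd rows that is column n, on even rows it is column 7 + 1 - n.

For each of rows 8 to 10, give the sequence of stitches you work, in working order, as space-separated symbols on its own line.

Row 8: chart row 3, WS - tiled (columns 1-7): K2TOG K P K2TOG K2TOG K P; work from column 7 back to 1 with K<->P swapped.
Row 9: chart row 4, RS - tile across columns 1-7 and work as-is.
Row 10: chart row 5, WS - tiled (columns 1-7): P P K K P P K; work from column 7 back to 1 with K<->P swapped.

Rows as worked:
K P K2TOG K2TOG K P K2TOG
P K YO P P K YO
P K K P P K K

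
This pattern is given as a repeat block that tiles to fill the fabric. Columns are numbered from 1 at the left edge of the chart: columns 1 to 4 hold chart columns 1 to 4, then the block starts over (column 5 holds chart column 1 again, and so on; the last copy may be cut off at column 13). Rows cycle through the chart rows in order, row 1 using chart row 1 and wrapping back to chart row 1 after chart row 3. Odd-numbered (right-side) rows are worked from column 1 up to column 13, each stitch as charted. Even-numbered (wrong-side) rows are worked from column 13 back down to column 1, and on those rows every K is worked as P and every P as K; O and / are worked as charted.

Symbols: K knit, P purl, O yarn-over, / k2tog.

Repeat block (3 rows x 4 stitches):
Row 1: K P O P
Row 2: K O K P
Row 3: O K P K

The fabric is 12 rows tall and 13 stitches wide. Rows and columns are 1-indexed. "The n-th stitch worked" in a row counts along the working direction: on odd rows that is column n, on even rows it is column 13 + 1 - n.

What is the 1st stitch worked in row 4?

Row 4 uses chart row ((4-1) mod 3)+1 = 1. Row 4 is even, so WS.
Chart row 1 tiled across columns 1-13: K P O P K P O P K P O P K
Wrong side: read the tiled row from column 13 down to 1 and exchange K with P (leave O, /).
Row 4 as worked: P K O K P K O K P K O K P
Counting 1 along the worked row gives P.

Stitch:
P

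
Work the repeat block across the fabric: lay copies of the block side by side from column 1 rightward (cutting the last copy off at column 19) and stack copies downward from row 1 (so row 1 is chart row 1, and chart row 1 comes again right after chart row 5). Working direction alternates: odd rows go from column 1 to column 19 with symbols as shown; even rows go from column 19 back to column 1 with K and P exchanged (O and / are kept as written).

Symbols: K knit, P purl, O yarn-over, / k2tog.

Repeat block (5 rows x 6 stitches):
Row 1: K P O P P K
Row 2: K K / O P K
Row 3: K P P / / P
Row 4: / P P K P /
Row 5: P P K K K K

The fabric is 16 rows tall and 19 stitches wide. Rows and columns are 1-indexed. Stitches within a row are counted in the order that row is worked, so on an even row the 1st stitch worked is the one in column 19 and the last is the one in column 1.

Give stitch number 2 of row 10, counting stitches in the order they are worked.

Stitch:
P

Derivation:
For row 10: chart row = ((10-1) mod 5) + 1 = 5; this is a WS (even) row.
Chart row 5 tiled across columns 1-19: P P K K K K P P K K K K P P K K K K P
WS: work from column 19 back to column 1 (reverse the tiled row), swapping K<->P (O and / unchanged).
Row 10 as worked: K P P P P K K P P P P K K P P P P K K
Counting 2 along the worked row gives P.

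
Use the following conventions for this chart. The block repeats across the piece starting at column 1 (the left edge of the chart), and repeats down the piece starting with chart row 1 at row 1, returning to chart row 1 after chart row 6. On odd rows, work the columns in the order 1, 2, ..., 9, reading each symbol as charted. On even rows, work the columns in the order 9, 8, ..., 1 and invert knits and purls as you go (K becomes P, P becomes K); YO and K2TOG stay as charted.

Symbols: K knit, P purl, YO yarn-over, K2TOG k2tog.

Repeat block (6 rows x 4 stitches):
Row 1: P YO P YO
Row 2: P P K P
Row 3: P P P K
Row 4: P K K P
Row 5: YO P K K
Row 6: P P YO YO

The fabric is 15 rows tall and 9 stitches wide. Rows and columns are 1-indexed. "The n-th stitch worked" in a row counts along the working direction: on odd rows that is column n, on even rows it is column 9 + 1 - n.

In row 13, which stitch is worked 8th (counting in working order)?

Row 13 uses chart row ((13-1) mod 6)+1 = 1. Row 13 is odd, so RS.
Chart row 1 tiled across columns 1-9: P YO P YO P YO P YO P
RS: work column 1 to column 9, symbols as charted — the tiled row is the row as worked.
Stitch 8 in working order -> YO

== STITCH ==
YO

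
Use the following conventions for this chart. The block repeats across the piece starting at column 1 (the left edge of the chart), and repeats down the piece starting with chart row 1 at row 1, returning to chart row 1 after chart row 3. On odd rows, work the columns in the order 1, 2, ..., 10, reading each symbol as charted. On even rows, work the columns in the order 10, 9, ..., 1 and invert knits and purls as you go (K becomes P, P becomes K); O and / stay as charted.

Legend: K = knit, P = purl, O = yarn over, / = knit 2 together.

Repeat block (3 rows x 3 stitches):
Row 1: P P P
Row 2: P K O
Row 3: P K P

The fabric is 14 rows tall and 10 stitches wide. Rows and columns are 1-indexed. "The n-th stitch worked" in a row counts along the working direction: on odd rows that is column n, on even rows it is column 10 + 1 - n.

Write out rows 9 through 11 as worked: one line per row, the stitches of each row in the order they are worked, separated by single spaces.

Row 9: chart row 3, RS - tile across columns 1-10 and work as-is.
Row 10: chart row 1, WS - tiled (columns 1-10): P P P P P P P P P P; work from column 10 back to 1 with K<->P swapped.
Row 11: chart row 2, RS - tile across columns 1-10 and work as-is.

== ROWS AS WORKED ==
P K P P K P P K P P
K K K K K K K K K K
P K O P K O P K O P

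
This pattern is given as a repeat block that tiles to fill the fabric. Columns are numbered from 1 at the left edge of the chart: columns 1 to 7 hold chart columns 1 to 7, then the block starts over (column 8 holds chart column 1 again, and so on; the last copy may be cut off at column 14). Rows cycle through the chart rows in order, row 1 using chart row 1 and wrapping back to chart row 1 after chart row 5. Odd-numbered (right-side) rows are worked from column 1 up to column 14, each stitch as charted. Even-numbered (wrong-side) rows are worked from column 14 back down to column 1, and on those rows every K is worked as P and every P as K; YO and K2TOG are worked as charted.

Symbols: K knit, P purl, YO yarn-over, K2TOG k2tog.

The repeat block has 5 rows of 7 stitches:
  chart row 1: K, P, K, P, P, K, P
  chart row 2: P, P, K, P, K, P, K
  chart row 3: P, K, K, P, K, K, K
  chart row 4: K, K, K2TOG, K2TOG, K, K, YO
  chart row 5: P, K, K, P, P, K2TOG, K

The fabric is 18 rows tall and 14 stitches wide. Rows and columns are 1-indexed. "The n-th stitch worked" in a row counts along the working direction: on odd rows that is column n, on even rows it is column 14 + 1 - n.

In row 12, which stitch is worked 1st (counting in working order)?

Stitch:
P

Derivation:
Row 12 uses chart row ((12-1) mod 5)+1 = 2. Row 12 is even, so WS.
Chart row 2 tiled across columns 1-14: P P K P K P K P P K P K P K
WS row: flip the tiled sequence (start at column 14) and apply K<->P; YO and K2TOG stay.
Row 12 as worked: P K P K P K K P K P K P K K
The 1st stitch worked is P.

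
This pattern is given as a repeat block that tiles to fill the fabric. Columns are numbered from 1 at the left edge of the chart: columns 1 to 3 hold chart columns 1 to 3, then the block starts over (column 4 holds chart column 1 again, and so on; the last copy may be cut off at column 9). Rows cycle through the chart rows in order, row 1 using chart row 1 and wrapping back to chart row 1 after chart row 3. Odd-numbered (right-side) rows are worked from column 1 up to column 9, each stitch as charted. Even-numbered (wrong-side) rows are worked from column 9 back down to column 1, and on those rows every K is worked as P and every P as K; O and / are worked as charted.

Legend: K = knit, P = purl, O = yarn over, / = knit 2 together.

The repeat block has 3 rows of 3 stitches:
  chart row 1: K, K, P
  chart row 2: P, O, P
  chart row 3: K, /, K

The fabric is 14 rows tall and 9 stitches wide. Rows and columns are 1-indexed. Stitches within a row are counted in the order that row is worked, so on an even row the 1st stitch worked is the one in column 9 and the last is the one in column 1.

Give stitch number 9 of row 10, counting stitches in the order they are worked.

Row 10: (10-1) mod 3 = 0, so use chart row 1. Even row -> WS.
Chart row 1 tiled across columns 1-9: K K P K K P K K P
WS: work from column 9 back to column 1 (reverse the tiled row), swapping K<->P (O and / unchanged).
Row 10 as worked: K P P K P P K P P
Stitch 9 in working order -> P

== STITCH ==
P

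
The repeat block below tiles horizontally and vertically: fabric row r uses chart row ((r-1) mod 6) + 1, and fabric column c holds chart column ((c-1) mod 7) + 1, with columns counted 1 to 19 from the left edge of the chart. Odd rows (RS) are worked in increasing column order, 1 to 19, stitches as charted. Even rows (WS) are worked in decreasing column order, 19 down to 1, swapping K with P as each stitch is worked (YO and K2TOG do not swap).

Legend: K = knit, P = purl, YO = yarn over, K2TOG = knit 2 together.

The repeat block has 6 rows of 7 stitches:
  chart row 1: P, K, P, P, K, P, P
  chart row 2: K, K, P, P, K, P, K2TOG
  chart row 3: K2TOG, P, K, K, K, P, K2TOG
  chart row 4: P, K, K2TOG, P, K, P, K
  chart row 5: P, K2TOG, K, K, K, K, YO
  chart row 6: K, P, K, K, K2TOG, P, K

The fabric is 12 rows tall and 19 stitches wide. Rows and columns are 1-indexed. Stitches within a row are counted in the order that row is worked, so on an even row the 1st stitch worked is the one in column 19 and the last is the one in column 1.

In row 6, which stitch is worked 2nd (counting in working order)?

Stitch:
P

Derivation:
Row 6 uses chart row ((6-1) mod 6)+1 = 6. Row 6 is even, so WS.
Chart row 6 tiled across columns 1-19: K P K K K2TOG P K K P K K K2TOG P K K P K K K2TOG
WS row: flip the tiled sequence (start at column 19) and apply K<->P; YO and K2TOG stay.
Row 6 as worked: K2TOG P P K P P K K2TOG P P K P P K K2TOG P P K P
Stitch 2 in working order -> P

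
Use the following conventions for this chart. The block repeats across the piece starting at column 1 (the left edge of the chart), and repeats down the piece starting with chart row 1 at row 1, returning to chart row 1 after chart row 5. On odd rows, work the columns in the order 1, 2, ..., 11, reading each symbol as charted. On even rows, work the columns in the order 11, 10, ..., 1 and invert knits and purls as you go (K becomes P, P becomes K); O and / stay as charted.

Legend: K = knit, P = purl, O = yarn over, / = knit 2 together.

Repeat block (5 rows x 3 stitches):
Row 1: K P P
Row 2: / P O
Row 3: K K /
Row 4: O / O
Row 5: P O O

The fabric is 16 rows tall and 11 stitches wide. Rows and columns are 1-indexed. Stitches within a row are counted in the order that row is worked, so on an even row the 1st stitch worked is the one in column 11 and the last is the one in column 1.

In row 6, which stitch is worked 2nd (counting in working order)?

For row 6: chart row = ((6-1) mod 5) + 1 = 1; this is a WS (even) row.
Chart row 1 tiled across columns 1-11: K P P K P P K P P K P
WS: work from column 11 back to column 1 (reverse the tiled row), swapping K<->P (O and / unchanged).
Row 6 as worked: K P K K P K K P K K P
Counting 2 along the worked row gives P.

Stitch:
P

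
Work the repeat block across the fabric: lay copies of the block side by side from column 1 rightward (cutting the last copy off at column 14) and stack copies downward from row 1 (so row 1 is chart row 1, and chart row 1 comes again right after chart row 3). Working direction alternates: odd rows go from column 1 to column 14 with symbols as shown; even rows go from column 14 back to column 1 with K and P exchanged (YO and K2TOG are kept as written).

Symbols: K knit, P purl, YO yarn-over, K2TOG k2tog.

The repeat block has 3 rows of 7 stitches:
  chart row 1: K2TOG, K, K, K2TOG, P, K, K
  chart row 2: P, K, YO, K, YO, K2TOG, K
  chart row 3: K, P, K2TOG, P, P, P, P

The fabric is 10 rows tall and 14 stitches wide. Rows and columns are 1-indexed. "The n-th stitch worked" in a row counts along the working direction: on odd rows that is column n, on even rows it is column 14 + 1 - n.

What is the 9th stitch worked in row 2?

Row 2 uses chart row ((2-1) mod 3)+1 = 2. Row 2 is even, so WS.
Chart row 2 tiled across columns 1-14: P K YO K YO K2TOG K P K YO K YO K2TOG K
Wrong side: read the tiled row from column 14 down to 1 and exchange K with P (leave YO, K2TOG).
Row 2 as worked: P K2TOG YO P YO P K P K2TOG YO P YO P K
Counting 9 along the worked row gives K2TOG.

Result:
K2TOG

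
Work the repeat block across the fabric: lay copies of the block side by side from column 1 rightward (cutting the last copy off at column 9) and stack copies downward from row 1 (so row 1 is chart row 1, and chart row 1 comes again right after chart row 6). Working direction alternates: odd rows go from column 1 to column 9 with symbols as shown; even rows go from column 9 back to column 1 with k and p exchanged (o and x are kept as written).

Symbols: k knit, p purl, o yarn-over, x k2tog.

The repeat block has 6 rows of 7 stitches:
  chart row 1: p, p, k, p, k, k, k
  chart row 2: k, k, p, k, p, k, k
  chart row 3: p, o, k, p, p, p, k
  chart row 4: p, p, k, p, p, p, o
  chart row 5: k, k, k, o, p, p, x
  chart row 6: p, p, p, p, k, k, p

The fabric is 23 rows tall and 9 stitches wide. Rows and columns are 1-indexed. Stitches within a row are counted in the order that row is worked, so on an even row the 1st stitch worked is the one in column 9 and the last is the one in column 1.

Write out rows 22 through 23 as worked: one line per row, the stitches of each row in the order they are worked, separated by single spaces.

Row 22: chart row 4, WS - tiled (columns 1-9): p p k p p p o p p; work from column 9 back to 1 with k<->p swapped.
Row 23: chart row 5, RS - tile across columns 1-9 and work as-is.

Result:
k k o k k k p k k
k k k o p p x k k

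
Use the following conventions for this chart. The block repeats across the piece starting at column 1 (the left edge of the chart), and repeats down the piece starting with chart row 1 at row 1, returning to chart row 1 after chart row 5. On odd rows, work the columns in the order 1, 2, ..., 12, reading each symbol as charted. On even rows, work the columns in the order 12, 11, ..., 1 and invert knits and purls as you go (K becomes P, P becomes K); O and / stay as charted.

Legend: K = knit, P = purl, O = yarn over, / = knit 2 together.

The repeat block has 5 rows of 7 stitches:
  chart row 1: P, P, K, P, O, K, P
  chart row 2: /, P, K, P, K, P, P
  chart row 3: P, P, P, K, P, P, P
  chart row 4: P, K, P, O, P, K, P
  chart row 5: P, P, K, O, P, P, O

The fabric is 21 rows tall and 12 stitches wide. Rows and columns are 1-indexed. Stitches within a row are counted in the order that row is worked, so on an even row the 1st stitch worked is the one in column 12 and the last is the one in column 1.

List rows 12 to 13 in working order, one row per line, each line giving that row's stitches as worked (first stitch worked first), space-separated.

Row 12: chart row 2, WS - tiled (columns 1-12): / P K P K P P / P K P K; work from column 12 back to 1 with K<->P swapped.
Row 13: chart row 3, RS - tile across columns 1-12 and work as-is.

== ROWS AS WORKED ==
P K P K / K K P K P K /
P P P K P P P P P P K P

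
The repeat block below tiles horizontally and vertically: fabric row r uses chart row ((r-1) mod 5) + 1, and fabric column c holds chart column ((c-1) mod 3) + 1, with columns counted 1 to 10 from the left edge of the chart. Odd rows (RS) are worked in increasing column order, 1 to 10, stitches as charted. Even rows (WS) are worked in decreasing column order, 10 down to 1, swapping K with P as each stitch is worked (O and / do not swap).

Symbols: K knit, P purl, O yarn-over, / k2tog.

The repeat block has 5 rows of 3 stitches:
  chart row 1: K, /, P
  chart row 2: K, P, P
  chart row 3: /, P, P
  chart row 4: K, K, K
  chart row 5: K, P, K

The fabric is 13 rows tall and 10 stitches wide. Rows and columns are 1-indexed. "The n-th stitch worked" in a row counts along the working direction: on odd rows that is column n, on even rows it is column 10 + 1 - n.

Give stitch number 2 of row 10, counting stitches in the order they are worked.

== STITCH ==
P

Derivation:
Row 10: (10-1) mod 5 = 4, so use chart row 5. Even row -> WS.
Chart row 5 tiled across columns 1-10: K P K K P K K P K K
WS: work from column 10 back to column 1 (reverse the tiled row), swapping K<->P (O and / unchanged).
Row 10 as worked: P P K P P K P P K P
Counting 2 along the worked row gives P.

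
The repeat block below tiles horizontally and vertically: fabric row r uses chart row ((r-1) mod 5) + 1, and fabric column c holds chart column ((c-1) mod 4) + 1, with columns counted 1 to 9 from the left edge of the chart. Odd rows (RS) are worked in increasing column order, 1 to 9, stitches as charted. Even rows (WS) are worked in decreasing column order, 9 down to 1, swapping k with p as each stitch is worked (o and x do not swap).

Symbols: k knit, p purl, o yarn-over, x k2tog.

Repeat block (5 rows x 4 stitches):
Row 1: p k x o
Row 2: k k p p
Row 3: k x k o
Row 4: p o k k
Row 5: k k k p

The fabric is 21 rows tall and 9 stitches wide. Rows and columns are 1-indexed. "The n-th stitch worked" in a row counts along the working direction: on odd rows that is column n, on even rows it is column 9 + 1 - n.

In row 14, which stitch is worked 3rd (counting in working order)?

Stitch:
p

Derivation:
For row 14: chart row = ((14-1) mod 5) + 1 = 4; this is a WS (even) row.
Chart row 4 tiled across columns 1-9: p o k k p o k k p
WS row: flip the tiled sequence (start at column 9) and apply k<->p; o and x stay.
Row 14 as worked: k p p o k p p o k
The 3rd stitch worked is p.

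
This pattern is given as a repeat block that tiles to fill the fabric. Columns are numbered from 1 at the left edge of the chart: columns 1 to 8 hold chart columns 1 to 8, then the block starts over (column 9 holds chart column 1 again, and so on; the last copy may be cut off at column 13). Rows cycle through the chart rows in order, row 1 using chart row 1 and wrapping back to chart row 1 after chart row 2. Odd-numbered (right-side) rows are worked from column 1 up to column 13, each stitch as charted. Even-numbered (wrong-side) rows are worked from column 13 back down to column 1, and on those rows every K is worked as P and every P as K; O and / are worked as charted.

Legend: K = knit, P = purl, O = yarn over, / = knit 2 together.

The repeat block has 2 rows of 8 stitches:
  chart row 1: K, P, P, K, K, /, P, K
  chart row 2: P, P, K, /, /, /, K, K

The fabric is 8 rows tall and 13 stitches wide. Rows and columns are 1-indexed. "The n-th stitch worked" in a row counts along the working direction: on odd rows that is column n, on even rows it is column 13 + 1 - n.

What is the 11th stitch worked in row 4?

Row 4 uses chart row ((4-1) mod 2)+1 = 2. Row 4 is even, so WS.
Chart row 2 tiled across columns 1-13: P P K / / / K K P P K / /
WS: work from column 13 back to column 1 (reverse the tiled row), swapping K<->P (O and / unchanged).
Row 4 as worked: / / P K K P P / / / P K K
Stitch 11 in working order -> P

Stitch:
P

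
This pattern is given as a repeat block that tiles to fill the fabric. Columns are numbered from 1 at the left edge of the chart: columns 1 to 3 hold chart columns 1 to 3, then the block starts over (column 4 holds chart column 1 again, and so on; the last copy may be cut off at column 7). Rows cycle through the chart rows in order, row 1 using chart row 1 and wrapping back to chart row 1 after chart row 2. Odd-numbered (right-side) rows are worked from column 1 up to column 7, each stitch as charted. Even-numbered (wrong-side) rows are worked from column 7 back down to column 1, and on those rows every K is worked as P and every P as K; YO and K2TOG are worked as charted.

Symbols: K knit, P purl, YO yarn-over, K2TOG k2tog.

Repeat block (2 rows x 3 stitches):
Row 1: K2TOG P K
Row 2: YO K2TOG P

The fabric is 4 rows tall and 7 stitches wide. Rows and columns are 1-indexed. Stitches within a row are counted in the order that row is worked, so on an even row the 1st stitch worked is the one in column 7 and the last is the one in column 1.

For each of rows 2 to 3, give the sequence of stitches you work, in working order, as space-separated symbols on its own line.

Row 2: chart row 2, WS - tiled (columns 1-7): YO K2TOG P YO K2TOG P YO; work from column 7 back to 1 with K<->P swapped.
Row 3: chart row 1, RS - tile across columns 1-7 and work as-is.

Rows as worked:
YO K K2TOG YO K K2TOG YO
K2TOG P K K2TOG P K K2TOG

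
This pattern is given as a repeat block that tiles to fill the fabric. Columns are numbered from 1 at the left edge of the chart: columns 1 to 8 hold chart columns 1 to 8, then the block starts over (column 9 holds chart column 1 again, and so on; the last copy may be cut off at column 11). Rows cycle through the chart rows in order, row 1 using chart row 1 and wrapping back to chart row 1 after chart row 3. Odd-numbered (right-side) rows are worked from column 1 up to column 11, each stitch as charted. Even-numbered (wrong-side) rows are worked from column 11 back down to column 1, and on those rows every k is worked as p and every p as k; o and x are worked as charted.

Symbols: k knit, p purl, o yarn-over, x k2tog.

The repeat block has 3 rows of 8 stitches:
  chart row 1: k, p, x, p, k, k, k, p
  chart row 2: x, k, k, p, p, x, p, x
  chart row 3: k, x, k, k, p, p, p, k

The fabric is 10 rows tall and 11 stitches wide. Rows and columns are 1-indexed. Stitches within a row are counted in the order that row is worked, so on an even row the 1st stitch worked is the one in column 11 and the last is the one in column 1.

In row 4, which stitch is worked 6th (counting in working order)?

Row 4 uses chart row ((4-1) mod 3)+1 = 1. Row 4 is even, so WS.
Chart row 1 tiled across columns 1-11: k p x p k k k p k p x
WS row: flip the tiled sequence (start at column 11) and apply k<->p; o and x stay.
Row 4 as worked: x k p k p p p k x k p
Counting 6 along the worked row gives p.

Result:
p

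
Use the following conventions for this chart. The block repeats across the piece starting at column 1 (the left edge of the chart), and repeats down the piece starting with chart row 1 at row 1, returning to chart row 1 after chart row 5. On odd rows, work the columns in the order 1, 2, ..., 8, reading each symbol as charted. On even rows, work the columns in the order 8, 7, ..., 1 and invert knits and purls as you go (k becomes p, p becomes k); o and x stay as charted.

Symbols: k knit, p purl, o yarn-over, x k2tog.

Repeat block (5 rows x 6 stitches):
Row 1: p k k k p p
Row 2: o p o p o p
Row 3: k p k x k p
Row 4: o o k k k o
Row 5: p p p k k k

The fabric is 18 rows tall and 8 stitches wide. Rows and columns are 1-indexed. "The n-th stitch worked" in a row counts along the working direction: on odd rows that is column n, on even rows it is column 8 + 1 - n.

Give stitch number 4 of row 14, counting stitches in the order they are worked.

Stitch:
p

Derivation:
Row 14: (14-1) mod 5 = 3, so use chart row 4. Even row -> WS.
Chart row 4 tiled across columns 1-8: o o k k k o o o
WS: work from column 8 back to column 1 (reverse the tiled row), swapping k<->p (o and x unchanged).
Row 14 as worked: o o o p p p o o
Counting 4 along the worked row gives p.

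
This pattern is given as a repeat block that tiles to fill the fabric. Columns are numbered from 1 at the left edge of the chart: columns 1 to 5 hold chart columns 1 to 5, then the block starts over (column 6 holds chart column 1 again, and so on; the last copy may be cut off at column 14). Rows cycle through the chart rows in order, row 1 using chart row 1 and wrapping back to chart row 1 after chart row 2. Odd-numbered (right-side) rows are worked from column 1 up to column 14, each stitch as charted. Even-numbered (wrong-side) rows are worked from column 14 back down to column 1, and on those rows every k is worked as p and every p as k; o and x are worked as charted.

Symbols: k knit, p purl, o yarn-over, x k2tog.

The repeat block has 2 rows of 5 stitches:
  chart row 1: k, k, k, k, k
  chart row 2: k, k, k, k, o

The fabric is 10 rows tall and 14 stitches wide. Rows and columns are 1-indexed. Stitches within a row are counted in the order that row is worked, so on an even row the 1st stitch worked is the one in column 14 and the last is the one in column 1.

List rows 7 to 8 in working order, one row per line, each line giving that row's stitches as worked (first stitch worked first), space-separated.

Row 7: chart row 1, RS - tile across columns 1-14 and work as-is.
Row 8: chart row 2, WS - tiled (columns 1-14): k k k k o k k k k o k k k k; work from column 14 back to 1 with k<->p swapped.

Result:
k k k k k k k k k k k k k k
p p p p o p p p p o p p p p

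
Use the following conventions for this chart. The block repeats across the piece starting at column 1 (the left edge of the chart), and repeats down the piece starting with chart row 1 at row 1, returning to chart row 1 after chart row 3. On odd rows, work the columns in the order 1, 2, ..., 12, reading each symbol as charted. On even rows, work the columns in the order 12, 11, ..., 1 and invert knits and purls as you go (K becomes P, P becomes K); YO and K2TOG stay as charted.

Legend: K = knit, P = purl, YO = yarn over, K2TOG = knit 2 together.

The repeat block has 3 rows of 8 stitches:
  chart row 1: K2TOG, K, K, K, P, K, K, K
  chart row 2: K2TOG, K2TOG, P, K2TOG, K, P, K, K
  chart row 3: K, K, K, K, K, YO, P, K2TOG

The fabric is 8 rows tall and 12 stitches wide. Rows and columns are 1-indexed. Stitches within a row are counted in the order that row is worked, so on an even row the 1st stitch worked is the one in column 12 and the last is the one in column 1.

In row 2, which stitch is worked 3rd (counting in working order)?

Row 2: (2-1) mod 3 = 1, so use chart row 2. Even row -> WS.
Chart row 2 tiled across columns 1-12: K2TOG K2TOG P K2TOG K P K K K2TOG K2TOG P K2TOG
WS: work from column 12 back to column 1 (reverse the tiled row), swapping K<->P (YO and K2TOG unchanged).
Row 2 as worked: K2TOG K K2TOG K2TOG P P K P K2TOG K K2TOG K2TOG
Counting 3 along the worked row gives K2TOG.

== STITCH ==
K2TOG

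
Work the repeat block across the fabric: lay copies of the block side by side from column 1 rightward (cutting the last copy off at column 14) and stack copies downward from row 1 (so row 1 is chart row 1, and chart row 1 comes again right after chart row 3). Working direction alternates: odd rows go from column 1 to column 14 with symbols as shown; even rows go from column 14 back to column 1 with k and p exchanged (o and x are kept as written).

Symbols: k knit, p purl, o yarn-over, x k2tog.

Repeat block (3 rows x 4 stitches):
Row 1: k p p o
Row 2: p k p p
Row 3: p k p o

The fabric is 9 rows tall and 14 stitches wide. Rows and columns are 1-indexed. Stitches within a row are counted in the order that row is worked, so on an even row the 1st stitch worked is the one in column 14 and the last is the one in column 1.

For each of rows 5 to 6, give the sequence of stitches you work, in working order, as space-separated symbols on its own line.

Rows as worked:
p k p p p k p p p k p p p k
p k o k p k o k p k o k p k

Derivation:
Row 5: chart row 2, RS - tile across columns 1-14 and work as-is.
Row 6: chart row 3, WS - tiled (columns 1-14): p k p o p k p o p k p o p k; work from column 14 back to 1 with k<->p swapped.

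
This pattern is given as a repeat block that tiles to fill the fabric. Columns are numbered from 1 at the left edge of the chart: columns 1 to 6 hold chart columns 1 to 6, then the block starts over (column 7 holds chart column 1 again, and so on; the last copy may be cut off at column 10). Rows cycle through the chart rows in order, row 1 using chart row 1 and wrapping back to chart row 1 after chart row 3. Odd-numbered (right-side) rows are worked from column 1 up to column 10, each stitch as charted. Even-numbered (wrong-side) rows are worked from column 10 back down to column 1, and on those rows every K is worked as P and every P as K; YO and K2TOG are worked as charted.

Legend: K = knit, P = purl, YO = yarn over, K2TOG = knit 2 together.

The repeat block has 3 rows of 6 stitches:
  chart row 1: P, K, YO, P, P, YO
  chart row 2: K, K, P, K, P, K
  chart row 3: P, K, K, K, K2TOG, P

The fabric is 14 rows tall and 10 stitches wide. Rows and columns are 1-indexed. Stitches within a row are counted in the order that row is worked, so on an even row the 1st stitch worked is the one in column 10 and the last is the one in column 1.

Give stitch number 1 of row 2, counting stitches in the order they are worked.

Row 2 uses chart row ((2-1) mod 3)+1 = 2. Row 2 is even, so WS.
Chart row 2 tiled across columns 1-10: K K P K P K K K P K
WS row: flip the tiled sequence (start at column 10) and apply K<->P; YO and K2TOG stay.
Row 2 as worked: P K P P P K P K P P
The 1st stitch worked is P.

Result:
P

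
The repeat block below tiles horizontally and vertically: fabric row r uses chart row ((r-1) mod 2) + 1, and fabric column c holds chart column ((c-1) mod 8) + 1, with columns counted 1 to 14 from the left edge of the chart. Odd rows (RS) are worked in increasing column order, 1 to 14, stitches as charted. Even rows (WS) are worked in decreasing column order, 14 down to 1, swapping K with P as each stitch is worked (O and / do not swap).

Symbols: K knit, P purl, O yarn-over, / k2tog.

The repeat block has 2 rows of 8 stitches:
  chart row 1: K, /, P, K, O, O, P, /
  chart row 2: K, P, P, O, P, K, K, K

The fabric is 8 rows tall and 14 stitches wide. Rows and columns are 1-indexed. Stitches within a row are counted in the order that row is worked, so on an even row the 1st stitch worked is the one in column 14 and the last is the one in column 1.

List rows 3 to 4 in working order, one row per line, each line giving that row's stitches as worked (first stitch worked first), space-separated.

== ROWS AS WORKED ==
K / P K O O P / K / P K O O
P K O K K P P P P K O K K P

Derivation:
Row 3: chart row 1, RS - tile across columns 1-14 and work as-is.
Row 4: chart row 2, WS - tiled (columns 1-14): K P P O P K K K K P P O P K; work from column 14 back to 1 with K<->P swapped.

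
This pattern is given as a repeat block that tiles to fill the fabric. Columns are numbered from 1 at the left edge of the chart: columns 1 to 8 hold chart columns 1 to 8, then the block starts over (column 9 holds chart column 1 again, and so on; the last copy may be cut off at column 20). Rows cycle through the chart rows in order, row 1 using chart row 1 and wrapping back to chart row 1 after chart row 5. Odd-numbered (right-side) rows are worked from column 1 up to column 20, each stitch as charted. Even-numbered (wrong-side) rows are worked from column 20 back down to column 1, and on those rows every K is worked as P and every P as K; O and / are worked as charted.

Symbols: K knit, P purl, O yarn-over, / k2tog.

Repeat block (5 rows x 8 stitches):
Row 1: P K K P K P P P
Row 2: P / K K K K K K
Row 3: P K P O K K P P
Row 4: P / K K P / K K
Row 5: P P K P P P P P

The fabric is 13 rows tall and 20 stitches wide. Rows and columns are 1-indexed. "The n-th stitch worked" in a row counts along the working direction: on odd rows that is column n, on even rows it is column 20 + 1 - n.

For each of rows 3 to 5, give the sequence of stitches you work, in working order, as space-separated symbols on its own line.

Row 3: chart row 3, RS - tile across columns 1-20 and work as-is.
Row 4: chart row 4, WS - tiled (columns 1-20): P / K K P / K K P / K K P / K K P / K K; work from column 20 back to 1 with K<->P swapped.
Row 5: chart row 5, RS - tile across columns 1-20 and work as-is.

Rows as worked:
P K P O K K P P P K P O K K P P P K P O
P P / K P P / K P P / K P P / K P P / K
P P K P P P P P P P K P P P P P P P K P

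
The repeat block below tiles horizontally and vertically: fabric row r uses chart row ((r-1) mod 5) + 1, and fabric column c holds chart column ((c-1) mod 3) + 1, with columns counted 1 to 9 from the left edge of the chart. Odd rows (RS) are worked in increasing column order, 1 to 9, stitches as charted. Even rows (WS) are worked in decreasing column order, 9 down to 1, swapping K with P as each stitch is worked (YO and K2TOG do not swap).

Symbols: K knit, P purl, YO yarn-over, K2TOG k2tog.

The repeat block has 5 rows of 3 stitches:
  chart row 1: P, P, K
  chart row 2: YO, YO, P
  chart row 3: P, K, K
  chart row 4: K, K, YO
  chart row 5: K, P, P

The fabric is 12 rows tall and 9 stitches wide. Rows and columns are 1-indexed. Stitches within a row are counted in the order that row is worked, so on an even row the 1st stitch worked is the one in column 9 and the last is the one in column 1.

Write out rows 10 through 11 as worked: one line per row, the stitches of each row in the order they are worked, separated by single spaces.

Rows as worked:
K K P K K P K K P
P P K P P K P P K

Derivation:
Row 10: chart row 5, WS - tiled (columns 1-9): K P P K P P K P P; work from column 9 back to 1 with K<->P swapped.
Row 11: chart row 1, RS - tile across columns 1-9 and work as-is.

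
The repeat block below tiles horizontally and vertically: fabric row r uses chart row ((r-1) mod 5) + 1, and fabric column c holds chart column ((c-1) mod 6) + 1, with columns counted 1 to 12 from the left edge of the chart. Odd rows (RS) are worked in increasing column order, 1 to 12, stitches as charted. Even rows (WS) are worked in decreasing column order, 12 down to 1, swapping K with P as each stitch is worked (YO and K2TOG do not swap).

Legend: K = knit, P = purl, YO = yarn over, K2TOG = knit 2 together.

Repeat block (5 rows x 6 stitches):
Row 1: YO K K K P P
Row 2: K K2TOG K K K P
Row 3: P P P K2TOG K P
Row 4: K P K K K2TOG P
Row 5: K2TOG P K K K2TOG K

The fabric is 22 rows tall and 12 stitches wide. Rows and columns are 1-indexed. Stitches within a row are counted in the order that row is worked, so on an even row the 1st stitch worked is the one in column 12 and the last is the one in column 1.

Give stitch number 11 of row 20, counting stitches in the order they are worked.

Row 20 uses chart row ((20-1) mod 5)+1 = 5. Row 20 is even, so WS.
Chart row 5 tiled across columns 1-12: K2TOG P K K K2TOG K K2TOG P K K K2TOG K
WS: work from column 12 back to column 1 (reverse the tiled row), swapping K<->P (YO and K2TOG unchanged).
Row 20 as worked: P K2TOG P P K K2TOG P K2TOG P P K K2TOG
The 11th stitch worked is K.

== STITCH ==
K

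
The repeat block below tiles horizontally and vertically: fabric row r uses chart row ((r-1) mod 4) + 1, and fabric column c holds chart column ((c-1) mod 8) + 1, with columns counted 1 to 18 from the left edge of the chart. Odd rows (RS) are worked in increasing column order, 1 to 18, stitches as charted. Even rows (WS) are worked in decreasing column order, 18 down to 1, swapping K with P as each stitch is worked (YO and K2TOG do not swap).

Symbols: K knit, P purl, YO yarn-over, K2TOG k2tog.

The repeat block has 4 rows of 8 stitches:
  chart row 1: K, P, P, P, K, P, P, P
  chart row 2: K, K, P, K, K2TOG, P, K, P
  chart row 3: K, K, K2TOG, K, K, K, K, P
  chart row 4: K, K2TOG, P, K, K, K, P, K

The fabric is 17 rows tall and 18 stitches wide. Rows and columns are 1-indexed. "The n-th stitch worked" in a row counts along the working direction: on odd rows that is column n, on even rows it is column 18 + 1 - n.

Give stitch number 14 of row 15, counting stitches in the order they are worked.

Stitch:
K

Derivation:
For row 15: chart row = ((15-1) mod 4) + 1 = 3; this is a RS (odd) row.
Chart row 3 tiled across columns 1-18: K K K2TOG K K K K P K K K2TOG K K K K P K K
RS: work column 1 to column 18, symbols as charted — the tiled row is the row as worked.
Stitch 14 in working order -> K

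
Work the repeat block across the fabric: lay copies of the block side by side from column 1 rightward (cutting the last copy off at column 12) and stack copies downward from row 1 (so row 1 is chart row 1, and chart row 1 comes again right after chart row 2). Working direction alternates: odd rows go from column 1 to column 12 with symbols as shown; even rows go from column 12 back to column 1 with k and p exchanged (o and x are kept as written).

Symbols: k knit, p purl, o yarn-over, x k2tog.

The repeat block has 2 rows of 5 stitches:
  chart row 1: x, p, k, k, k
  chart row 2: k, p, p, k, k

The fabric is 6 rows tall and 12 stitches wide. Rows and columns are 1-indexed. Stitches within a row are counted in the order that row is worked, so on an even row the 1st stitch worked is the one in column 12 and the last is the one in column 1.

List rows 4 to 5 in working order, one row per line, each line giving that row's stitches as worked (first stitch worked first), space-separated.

Row 4: chart row 2, WS - tiled (columns 1-12): k p p k k k p p k k k p; work from column 12 back to 1 with k<->p swapped.
Row 5: chart row 1, RS - tile across columns 1-12 and work as-is.

Result:
k p p p k k p p p k k p
x p k k k x p k k k x p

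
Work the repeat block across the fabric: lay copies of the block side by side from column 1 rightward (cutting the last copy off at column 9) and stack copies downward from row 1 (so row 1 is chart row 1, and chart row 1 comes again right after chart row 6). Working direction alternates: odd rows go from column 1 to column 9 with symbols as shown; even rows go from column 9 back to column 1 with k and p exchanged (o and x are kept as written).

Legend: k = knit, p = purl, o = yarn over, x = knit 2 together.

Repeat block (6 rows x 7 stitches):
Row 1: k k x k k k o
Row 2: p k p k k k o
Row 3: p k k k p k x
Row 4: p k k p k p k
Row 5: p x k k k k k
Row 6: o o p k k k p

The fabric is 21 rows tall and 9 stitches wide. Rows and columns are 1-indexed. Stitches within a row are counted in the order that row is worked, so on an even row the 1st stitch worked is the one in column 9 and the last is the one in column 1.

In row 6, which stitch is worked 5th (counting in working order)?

Row 6 uses chart row ((6-1) mod 6)+1 = 6. Row 6 is even, so WS.
Chart row 6 tiled across columns 1-9: o o p k k k p o o
Wrong side: read the tiled row from column 9 down to 1 and exchange k with p (leave o, x).
Row 6 as worked: o o k p p p k o o
Counting 5 along the worked row gives p.

== STITCH ==
p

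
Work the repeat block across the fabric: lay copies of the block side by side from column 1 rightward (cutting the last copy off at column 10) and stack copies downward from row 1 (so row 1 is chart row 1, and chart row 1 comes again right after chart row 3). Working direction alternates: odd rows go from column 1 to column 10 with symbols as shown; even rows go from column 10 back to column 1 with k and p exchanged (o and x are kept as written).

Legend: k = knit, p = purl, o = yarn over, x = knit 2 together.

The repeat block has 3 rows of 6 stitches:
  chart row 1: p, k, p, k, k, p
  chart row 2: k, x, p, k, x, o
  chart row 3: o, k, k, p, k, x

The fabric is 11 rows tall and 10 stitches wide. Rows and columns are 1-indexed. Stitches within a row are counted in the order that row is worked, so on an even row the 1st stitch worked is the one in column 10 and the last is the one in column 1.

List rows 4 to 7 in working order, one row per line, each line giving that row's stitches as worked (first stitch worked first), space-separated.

Row 4: chart row 1, WS - tiled (columns 1-10): p k p k k p p k p k; work from column 10 back to 1 with k<->p swapped.
Row 5: chart row 2, RS - tile across columns 1-10 and work as-is.
Row 6: chart row 3, WS - tiled (columns 1-10): o k k p k x o k k p; work from column 10 back to 1 with k<->p swapped.
Row 7: chart row 1, RS - tile across columns 1-10 and work as-is.

Rows as worked:
p k p k k p p k p k
k x p k x o k x p k
k p p o x p k p p o
p k p k k p p k p k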